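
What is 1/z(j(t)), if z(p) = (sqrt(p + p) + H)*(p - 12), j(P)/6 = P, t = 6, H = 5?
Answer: -5/1128 + sqrt(2)/188 ≈ 0.0030898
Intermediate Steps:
j(P) = 6*P
z(p) = (-12 + p)*(5 + sqrt(2)*sqrt(p)) (z(p) = (sqrt(p + p) + 5)*(p - 12) = (sqrt(2*p) + 5)*(-12 + p) = (sqrt(2)*sqrt(p) + 5)*(-12 + p) = (5 + sqrt(2)*sqrt(p))*(-12 + p) = (-12 + p)*(5 + sqrt(2)*sqrt(p)))
1/z(j(t)) = 1/(-60 + 5*(6*6) + sqrt(2)*(6*6)**(3/2) - 12*sqrt(2)*sqrt(6*6)) = 1/(-60 + 5*36 + sqrt(2)*36**(3/2) - 12*sqrt(2)*sqrt(36)) = 1/(-60 + 180 + sqrt(2)*216 - 12*sqrt(2)*6) = 1/(-60 + 180 + 216*sqrt(2) - 72*sqrt(2)) = 1/(120 + 144*sqrt(2))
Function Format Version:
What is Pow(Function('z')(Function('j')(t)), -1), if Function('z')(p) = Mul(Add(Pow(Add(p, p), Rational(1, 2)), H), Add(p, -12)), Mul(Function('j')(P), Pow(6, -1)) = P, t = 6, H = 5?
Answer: Add(Rational(-5, 1128), Mul(Rational(1, 188), Pow(2, Rational(1, 2)))) ≈ 0.0030898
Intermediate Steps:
Function('j')(P) = Mul(6, P)
Function('z')(p) = Mul(Add(-12, p), Add(5, Mul(Pow(2, Rational(1, 2)), Pow(p, Rational(1, 2))))) (Function('z')(p) = Mul(Add(Pow(Add(p, p), Rational(1, 2)), 5), Add(p, -12)) = Mul(Add(Pow(Mul(2, p), Rational(1, 2)), 5), Add(-12, p)) = Mul(Add(Mul(Pow(2, Rational(1, 2)), Pow(p, Rational(1, 2))), 5), Add(-12, p)) = Mul(Add(5, Mul(Pow(2, Rational(1, 2)), Pow(p, Rational(1, 2)))), Add(-12, p)) = Mul(Add(-12, p), Add(5, Mul(Pow(2, Rational(1, 2)), Pow(p, Rational(1, 2))))))
Pow(Function('z')(Function('j')(t)), -1) = Pow(Add(-60, Mul(5, Mul(6, 6)), Mul(Pow(2, Rational(1, 2)), Pow(Mul(6, 6), Rational(3, 2))), Mul(-12, Pow(2, Rational(1, 2)), Pow(Mul(6, 6), Rational(1, 2)))), -1) = Pow(Add(-60, Mul(5, 36), Mul(Pow(2, Rational(1, 2)), Pow(36, Rational(3, 2))), Mul(-12, Pow(2, Rational(1, 2)), Pow(36, Rational(1, 2)))), -1) = Pow(Add(-60, 180, Mul(Pow(2, Rational(1, 2)), 216), Mul(-12, Pow(2, Rational(1, 2)), 6)), -1) = Pow(Add(-60, 180, Mul(216, Pow(2, Rational(1, 2))), Mul(-72, Pow(2, Rational(1, 2)))), -1) = Pow(Add(120, Mul(144, Pow(2, Rational(1, 2)))), -1)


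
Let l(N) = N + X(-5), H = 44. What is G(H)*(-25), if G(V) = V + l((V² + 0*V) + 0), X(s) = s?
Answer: -49375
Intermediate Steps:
l(N) = -5 + N (l(N) = N - 5 = -5 + N)
G(V) = -5 + V + V² (G(V) = V + (-5 + ((V² + 0*V) + 0)) = V + (-5 + ((V² + 0) + 0)) = V + (-5 + (V² + 0)) = V + (-5 + V²) = -5 + V + V²)
G(H)*(-25) = (-5 + 44 + 44²)*(-25) = (-5 + 44 + 1936)*(-25) = 1975*(-25) = -49375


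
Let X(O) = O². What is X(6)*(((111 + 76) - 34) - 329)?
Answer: -6336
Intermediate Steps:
X(6)*(((111 + 76) - 34) - 329) = 6²*(((111 + 76) - 34) - 329) = 36*((187 - 34) - 329) = 36*(153 - 329) = 36*(-176) = -6336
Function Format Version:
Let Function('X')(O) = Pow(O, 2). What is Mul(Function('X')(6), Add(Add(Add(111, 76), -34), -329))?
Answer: -6336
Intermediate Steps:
Mul(Function('X')(6), Add(Add(Add(111, 76), -34), -329)) = Mul(Pow(6, 2), Add(Add(Add(111, 76), -34), -329)) = Mul(36, Add(Add(187, -34), -329)) = Mul(36, Add(153, -329)) = Mul(36, -176) = -6336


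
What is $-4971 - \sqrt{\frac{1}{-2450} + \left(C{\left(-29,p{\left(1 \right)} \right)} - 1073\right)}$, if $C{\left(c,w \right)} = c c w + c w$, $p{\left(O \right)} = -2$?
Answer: $-4971 - \frac{i \sqrt{13215302}}{70} \approx -4971.0 - 51.933 i$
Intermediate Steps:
$C{\left(c,w \right)} = c w + w c^{2}$ ($C{\left(c,w \right)} = c^{2} w + c w = w c^{2} + c w = c w + w c^{2}$)
$-4971 - \sqrt{\frac{1}{-2450} + \left(C{\left(-29,p{\left(1 \right)} \right)} - 1073\right)} = -4971 - \sqrt{\frac{1}{-2450} - \left(1073 - 58 \left(1 - 29\right)\right)} = -4971 - \sqrt{- \frac{1}{2450} - \left(1073 - -1624\right)} = -4971 - \sqrt{- \frac{1}{2450} - 2697} = -4971 - \sqrt{- \frac{6607651}{2450}} = -4971 - \frac{i \sqrt{13215302}}{70}$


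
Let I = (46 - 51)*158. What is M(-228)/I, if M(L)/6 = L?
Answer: 684/395 ≈ 1.7316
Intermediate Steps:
M(L) = 6*L
I = -790 (I = -5*158 = -790)
M(-228)/I = (6*(-228))/(-790) = -1368*(-1/790) = 684/395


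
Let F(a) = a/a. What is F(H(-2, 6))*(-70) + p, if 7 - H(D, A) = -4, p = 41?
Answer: -29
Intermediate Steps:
H(D, A) = 11 (H(D, A) = 7 - 1*(-4) = 7 + 4 = 11)
F(a) = 1
F(H(-2, 6))*(-70) + p = 1*(-70) + 41 = -70 + 41 = -29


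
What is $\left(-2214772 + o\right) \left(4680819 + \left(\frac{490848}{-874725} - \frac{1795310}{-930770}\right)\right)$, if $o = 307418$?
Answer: $- \frac{242295830399836594403772}{27138926275} \approx -8.928 \cdot 10^{12}$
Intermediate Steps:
$\left(-2214772 + o\right) \left(4680819 + \left(\frac{490848}{-874725} - \frac{1795310}{-930770}\right)\right) = \left(-2214772 + 307418\right) \left(4680819 + \left(\frac{490848}{-874725} - \frac{1795310}{-930770}\right)\right) = - 1907354 \left(4680819 + \left(490848 \left(- \frac{1}{874725}\right) - - \frac{179531}{93077}\right)\right) = - 1907354 \left(4680819 + \left(- \frac{163616}{291575} + \frac{179531}{93077}\right)\right) = - 1907354 \left(4680819 + \frac{37117864893}{27138926275}\right) = \left(-1907354\right) \frac{127032438865484118}{27138926275} = - \frac{242295830399836594403772}{27138926275}$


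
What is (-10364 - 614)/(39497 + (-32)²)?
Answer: -10978/40521 ≈ -0.27092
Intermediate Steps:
(-10364 - 614)/(39497 + (-32)²) = -10978/(39497 + 1024) = -10978/40521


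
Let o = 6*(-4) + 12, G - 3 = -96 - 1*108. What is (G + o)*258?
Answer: -54954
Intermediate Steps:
G = -201 (G = 3 + (-96 - 1*108) = 3 + (-96 - 108) = 3 - 204 = -201)
o = -12 (o = -24 + 12 = -12)
(G + o)*258 = (-201 - 12)*258 = -213*258 = -54954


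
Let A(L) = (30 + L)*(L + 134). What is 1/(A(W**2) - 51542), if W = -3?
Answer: -1/45965 ≈ -2.1756e-5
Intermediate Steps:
A(L) = (30 + L)*(134 + L)
1/(A(W**2) - 51542) = 1/((4020 + ((-3)**2)**2 + 164*(-3)**2) - 51542) = 1/((4020 + 9**2 + 164*9) - 51542) = 1/((4020 + 81 + 1476) - 51542) = 1/(5577 - 51542) = 1/(-45965) = -1/45965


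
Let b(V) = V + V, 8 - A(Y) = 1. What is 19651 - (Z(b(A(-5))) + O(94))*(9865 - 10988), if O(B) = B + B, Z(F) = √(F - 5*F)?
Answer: 230775 + 2246*I*√14 ≈ 2.3078e+5 + 8403.8*I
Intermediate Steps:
A(Y) = 7 (A(Y) = 8 - 1*1 = 8 - 1 = 7)
b(V) = 2*V
Z(F) = 2*√(-F) (Z(F) = √(-4*F) = 2*√(-F))
O(B) = 2*B
19651 - (Z(b(A(-5))) + O(94))*(9865 - 10988) = 19651 - (2*√(-2*7) + 2*94)*(9865 - 10988) = 19651 - (2*√(-1*14) + 188)*(-1123) = 19651 - (2*√(-14) + 188)*(-1123) = 19651 - (2*(I*√14) + 188)*(-1123) = 19651 - (2*I*√14 + 188)*(-1123) = 19651 - (188 + 2*I*√14)*(-1123) = 19651 - (-211124 - 2246*I*√14) = 19651 + (211124 + 2246*I*√14) = 230775 + 2246*I*√14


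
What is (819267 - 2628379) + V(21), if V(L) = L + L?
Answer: -1809070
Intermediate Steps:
V(L) = 2*L
(819267 - 2628379) + V(21) = (819267 - 2628379) + 2*21 = -1809112 + 42 = -1809070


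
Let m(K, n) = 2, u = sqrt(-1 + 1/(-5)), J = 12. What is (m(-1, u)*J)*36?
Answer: 864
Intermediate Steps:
u = I*sqrt(30)/5 (u = sqrt(-1 + 1*(-1/5)) = sqrt(-1 - 1/5) = sqrt(-6/5) = I*sqrt(30)/5 ≈ 1.0954*I)
(m(-1, u)*J)*36 = (2*12)*36 = 24*36 = 864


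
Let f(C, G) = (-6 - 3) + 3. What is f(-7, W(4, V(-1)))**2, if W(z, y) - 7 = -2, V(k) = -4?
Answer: 36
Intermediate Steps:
W(z, y) = 5 (W(z, y) = 7 - 2 = 5)
f(C, G) = -6 (f(C, G) = -9 + 3 = -6)
f(-7, W(4, V(-1)))**2 = (-6)**2 = 36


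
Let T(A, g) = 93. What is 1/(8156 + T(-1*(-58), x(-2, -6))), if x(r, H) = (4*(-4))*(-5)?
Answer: 1/8249 ≈ 0.00012123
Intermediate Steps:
x(r, H) = 80 (x(r, H) = -16*(-5) = 80)
1/(8156 + T(-1*(-58), x(-2, -6))) = 1/(8156 + 93) = 1/8249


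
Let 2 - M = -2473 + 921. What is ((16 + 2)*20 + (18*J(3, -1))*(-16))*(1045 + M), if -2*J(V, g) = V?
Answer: 2058408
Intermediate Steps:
M = 1554 (M = 2 - (-2473 + 921) = 2 - 1*(-1552) = 2 + 1552 = 1554)
J(V, g) = -V/2
((16 + 2)*20 + (18*J(3, -1))*(-16))*(1045 + M) = ((16 + 2)*20 + (18*(-½*3))*(-16))*(1045 + 1554) = (18*20 + (18*(-3/2))*(-16))*2599 = (360 - 27*(-16))*2599 = (360 + 432)*2599 = 792*2599 = 2058408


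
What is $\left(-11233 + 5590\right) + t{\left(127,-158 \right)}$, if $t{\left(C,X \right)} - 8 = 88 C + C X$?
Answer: $-14525$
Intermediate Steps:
$t{\left(C,X \right)} = 8 + 88 C + C X$ ($t{\left(C,X \right)} = 8 + \left(88 C + C X\right) = 8 + 88 C + C X$)
$\left(-11233 + 5590\right) + t{\left(127,-158 \right)} = \left(-11233 + 5590\right) + \left(8 + 88 \cdot 127 + 127 \left(-158\right)\right) = -5643 + \left(8 + 11176 - 20066\right) = -5643 - 8882 = -14525$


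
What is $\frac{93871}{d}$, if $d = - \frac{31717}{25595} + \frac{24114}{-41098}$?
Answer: $- \frac{49371607806505}{960351548} \approx -51410.0$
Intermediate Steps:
$d = - \frac{960351548}{525951655}$ ($d = \left(-31717\right) \frac{1}{25595} + 24114 \left(- \frac{1}{41098}\right) = - \frac{31717}{25595} - \frac{12057}{20549} = - \frac{960351548}{525951655} \approx -1.8259$)
$\frac{93871}{d} = \frac{93871}{- \frac{960351548}{525951655}} = 93871 \left(- \frac{525951655}{960351548}\right) = - \frac{49371607806505}{960351548}$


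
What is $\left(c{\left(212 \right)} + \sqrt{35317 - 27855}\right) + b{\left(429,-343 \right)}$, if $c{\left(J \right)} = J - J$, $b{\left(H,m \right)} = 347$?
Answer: $347 + \sqrt{7462} \approx 433.38$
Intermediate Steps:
$c{\left(J \right)} = 0$
$\left(c{\left(212 \right)} + \sqrt{35317 - 27855}\right) + b{\left(429,-343 \right)} = \left(0 + \sqrt{35317 - 27855}\right) + 347 = \left(0 + \sqrt{7462}\right) + 347 = \sqrt{7462} + 347 = 347 + \sqrt{7462}$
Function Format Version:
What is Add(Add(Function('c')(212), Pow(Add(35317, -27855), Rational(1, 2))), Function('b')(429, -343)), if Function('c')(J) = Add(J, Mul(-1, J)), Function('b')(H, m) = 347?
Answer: Add(347, Pow(7462, Rational(1, 2))) ≈ 433.38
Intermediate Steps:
Function('c')(J) = 0
Add(Add(Function('c')(212), Pow(Add(35317, -27855), Rational(1, 2))), Function('b')(429, -343)) = Add(Add(0, Pow(Add(35317, -27855), Rational(1, 2))), 347) = Add(Add(0, Pow(7462, Rational(1, 2))), 347) = Add(Pow(7462, Rational(1, 2)), 347) = Add(347, Pow(7462, Rational(1, 2)))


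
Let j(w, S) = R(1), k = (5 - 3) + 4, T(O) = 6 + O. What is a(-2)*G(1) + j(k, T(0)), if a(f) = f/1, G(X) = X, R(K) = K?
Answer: -1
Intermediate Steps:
k = 6 (k = 2 + 4 = 6)
j(w, S) = 1
a(f) = f (a(f) = f*1 = f)
a(-2)*G(1) + j(k, T(0)) = -2*1 + 1 = -2 + 1 = -1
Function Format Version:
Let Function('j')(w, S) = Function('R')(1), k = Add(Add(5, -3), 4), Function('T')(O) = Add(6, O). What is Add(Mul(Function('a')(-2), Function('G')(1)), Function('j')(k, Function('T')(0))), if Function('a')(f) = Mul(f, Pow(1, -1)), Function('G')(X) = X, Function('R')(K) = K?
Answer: -1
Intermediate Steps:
k = 6 (k = Add(2, 4) = 6)
Function('j')(w, S) = 1
Function('a')(f) = f (Function('a')(f) = Mul(f, 1) = f)
Add(Mul(Function('a')(-2), Function('G')(1)), Function('j')(k, Function('T')(0))) = Add(Mul(-2, 1), 1) = Add(-2, 1) = -1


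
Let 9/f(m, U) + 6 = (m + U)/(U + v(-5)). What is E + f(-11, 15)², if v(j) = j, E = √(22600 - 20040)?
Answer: 2025/784 + 16*√10 ≈ 53.179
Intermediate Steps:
E = 16*√10 (E = √2560 = 16*√10 ≈ 50.596)
f(m, U) = 9/(-6 + (U + m)/(-5 + U)) (f(m, U) = 9/(-6 + (m + U)/(U - 5)) = 9/(-6 + (U + m)/(-5 + U)))
E + f(-11, 15)² = 16*√10 + (9*(-5 + 15)/(30 - 11 - 5*15))² = 16*√10 + (9*10/(30 - 11 - 75))² = 16*√10 + (9*10/(-56))² = 16*√10 + (9*(-1/56)*10)² = 16*√10 + (-45/28)² = 16*√10 + 2025/784 = 2025/784 + 16*√10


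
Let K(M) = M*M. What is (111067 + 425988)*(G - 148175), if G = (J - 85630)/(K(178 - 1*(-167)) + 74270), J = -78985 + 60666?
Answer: -3076421885143914/38659 ≈ -7.9578e+10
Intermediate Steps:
K(M) = M²
J = -18319
G = -103949/193295 (G = (-18319 - 85630)/((178 - 1*(-167))² + 74270) = -103949/((178 + 167)² + 74270) = -103949/(345² + 74270) = -103949/(119025 + 74270) = -103949/193295 ≈ -0.53777)
(111067 + 425988)*(G - 148175) = (111067 + 425988)*(-103949/193295 - 148175) = 537055*(-28641590574/193295) = -3076421885143914/38659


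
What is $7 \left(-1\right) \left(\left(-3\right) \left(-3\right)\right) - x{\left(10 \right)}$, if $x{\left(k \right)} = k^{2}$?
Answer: $-163$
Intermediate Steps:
$7 \left(-1\right) \left(\left(-3\right) \left(-3\right)\right) - x{\left(10 \right)} = 7 \left(-1\right) \left(\left(-3\right) \left(-3\right)\right) - 10^{2} = \left(-7\right) 9 - 100 = -63 - 100 = -163$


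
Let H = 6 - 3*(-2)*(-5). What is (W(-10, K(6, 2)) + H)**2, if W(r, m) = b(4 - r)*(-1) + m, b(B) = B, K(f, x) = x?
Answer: 1296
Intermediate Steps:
H = -24 (H = 6 + 6*(-5) = 6 - 30 = -24)
W(r, m) = -4 + m + r (W(r, m) = (4 - r)*(-1) + m = (-4 + r) + m = -4 + m + r)
(W(-10, K(6, 2)) + H)**2 = ((-4 + 2 - 10) - 24)**2 = (-12 - 24)**2 = (-36)**2 = 1296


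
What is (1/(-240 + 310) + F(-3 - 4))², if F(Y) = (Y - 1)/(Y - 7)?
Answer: 1681/4900 ≈ 0.34306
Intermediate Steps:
F(Y) = (-1 + Y)/(-7 + Y)
(1/(-240 + 310) + F(-3 - 4))² = (1/(-240 + 310) + (-1 + (-3 - 4))/(-7 + (-3 - 4)))² = (1/70 + (-1 - 7)/(-7 - 7))² = (1/70 - 8/(-14))² = (1/70 - 1/14*(-8))² = (1/70 + 4/7)² = (41/70)² = 1681/4900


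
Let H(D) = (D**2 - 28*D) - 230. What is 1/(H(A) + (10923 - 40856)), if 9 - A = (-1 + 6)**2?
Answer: -1/29459 ≈ -3.3945e-5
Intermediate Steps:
A = -16 (A = 9 - (-1 + 6)**2 = 9 - 1*5**2 = 9 - 1*25 = 9 - 25 = -16)
H(D) = -230 + D**2 - 28*D
1/(H(A) + (10923 - 40856)) = 1/((-230 + (-16)**2 - 28*(-16)) + (10923 - 40856)) = 1/((-230 + 256 + 448) - 29933) = 1/(474 - 29933) = 1/(-29459) = -1/29459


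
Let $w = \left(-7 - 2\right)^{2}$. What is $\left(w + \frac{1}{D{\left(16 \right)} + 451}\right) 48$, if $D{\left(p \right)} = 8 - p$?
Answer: $\frac{1722432}{443} \approx 3888.1$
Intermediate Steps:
$w = 81$ ($w = \left(-9\right)^{2} = 81$)
$\left(w + \frac{1}{D{\left(16 \right)} + 451}\right) 48 = \left(81 + \frac{1}{\left(8 - 16\right) + 451}\right) 48 = \left(81 + \frac{1}{-8 + 451}\right) 48 = \left(81 + \frac{1}{443}\right) 48 = \frac{35884}{443} \cdot 48 = \frac{1722432}{443}$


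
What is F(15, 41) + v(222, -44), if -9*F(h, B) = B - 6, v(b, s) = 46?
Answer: 379/9 ≈ 42.111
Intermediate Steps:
F(h, B) = ⅔ - B/9 (F(h, B) = -(B - 6)/9 = -(-6 + B)/9 = ⅔ - B/9)
F(15, 41) + v(222, -44) = (⅔ - ⅑*41) + 46 = (⅔ - 41/9) + 46 = -35/9 + 46 = 379/9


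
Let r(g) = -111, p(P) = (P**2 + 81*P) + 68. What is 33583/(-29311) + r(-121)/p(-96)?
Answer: -53896685/44200988 ≈ -1.2194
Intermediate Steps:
p(P) = 68 + P**2 + 81*P
33583/(-29311) + r(-121)/p(-96) = 33583/(-29311) - 111/(68 + (-96)**2 + 81*(-96)) = 33583*(-1/29311) - 111/(68 + 9216 - 7776) = -33583/29311 - 111/1508 = -53896685/44200988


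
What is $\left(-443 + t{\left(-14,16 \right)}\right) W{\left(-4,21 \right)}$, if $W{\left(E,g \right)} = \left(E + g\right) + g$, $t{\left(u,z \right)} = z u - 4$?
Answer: $-25498$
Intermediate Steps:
$t{\left(u,z \right)} = -4 + u z$ ($t{\left(u,z \right)} = u z + \left(-5 + 1\right) = u z - 4 = -4 + u z$)
$W{\left(E,g \right)} = E + 2 g$
$\left(-443 + t{\left(-14,16 \right)}\right) W{\left(-4,21 \right)} = \left(-443 - 228\right) \left(-4 + 2 \cdot 21\right) = \left(-443 - 228\right) \left(-4 + 42\right) = \left(-443 - 228\right) 38 = \left(-671\right) 38 = -25498$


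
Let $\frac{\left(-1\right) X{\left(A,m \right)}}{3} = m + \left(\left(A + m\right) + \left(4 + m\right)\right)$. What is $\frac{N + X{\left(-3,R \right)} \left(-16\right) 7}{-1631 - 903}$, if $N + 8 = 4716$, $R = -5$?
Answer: $- \frac{2}{1267} \approx -0.0015785$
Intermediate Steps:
$N = 4708$ ($N = -8 + 4716 = 4708$)
$X{\left(A,m \right)} = -12 - 9 m - 3 A$ ($X{\left(A,m \right)} = - 3 \left(m + \left(\left(A + m\right) + \left(4 + m\right)\right)\right) = - 3 \left(m + \left(4 + A + 2 m\right)\right) = - 3 \left(4 + A + 3 m\right) = -12 - 9 m - 3 A$)
$\frac{N + X{\left(-3,R \right)} \left(-16\right) 7}{-1631 - 903} = \frac{4708 + \left(-12 - -45 - -9\right) \left(-16\right) 7}{-1631 - 903} = \frac{4708 + \left(-12 + 45 + 9\right) \left(-16\right) 7}{-2534} = \left(4708 + 42 \left(-16\right) 7\right) \left(- \frac{1}{2534}\right) = \left(4708 - 4704\right) \left(- \frac{1}{2534}\right) = 4 \left(- \frac{1}{2534}\right) = - \frac{2}{1267}$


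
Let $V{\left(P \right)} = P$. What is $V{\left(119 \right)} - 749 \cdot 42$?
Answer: $-31339$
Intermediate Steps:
$V{\left(119 \right)} - 749 \cdot 42 = 119 - 749 \cdot 42 = 119 - 31458 = -31339$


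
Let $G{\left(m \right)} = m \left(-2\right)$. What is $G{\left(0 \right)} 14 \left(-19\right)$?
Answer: $0$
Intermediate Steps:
$G{\left(m \right)} = - 2 m$
$G{\left(0 \right)} 14 \left(-19\right) = \left(-2\right) 0 \cdot 14 \left(-19\right) = 0 \cdot 14 \left(-19\right) = 0 \left(-19\right) = 0$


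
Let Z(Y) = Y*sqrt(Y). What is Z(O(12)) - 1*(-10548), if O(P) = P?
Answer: 10548 + 24*sqrt(3) ≈ 10590.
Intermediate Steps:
Z(Y) = Y**(3/2)
Z(O(12)) - 1*(-10548) = 12**(3/2) - 1*(-10548) = 24*sqrt(3) + 10548 = 10548 + 24*sqrt(3)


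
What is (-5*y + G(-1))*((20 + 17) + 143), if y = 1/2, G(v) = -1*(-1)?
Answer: -270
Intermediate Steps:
G(v) = 1
y = ½ ≈ 0.50000
(-5*y + G(-1))*((20 + 17) + 143) = (-5*½ + 1)*((20 + 17) + 143) = (-5/2 + 1)*(37 + 143) = -3/2*180 = -270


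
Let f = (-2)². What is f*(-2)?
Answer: -8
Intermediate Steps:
f = 4
f*(-2) = 4*(-2) = -8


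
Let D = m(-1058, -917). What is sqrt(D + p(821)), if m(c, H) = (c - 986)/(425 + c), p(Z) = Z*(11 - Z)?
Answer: I*sqrt(266460898038)/633 ≈ 815.48*I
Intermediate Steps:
m(c, H) = (-986 + c)/(425 + c)
D = 2044/633 (D = (-986 - 1058)/(425 - 1058) = -2044/(-633) = -1/633*(-2044) = 2044/633 ≈ 3.2291)
sqrt(D + p(821)) = sqrt(2044/633 + 821*(11 - 1*821)) = sqrt(2044/633 + 821*(11 - 821)) = sqrt(2044/633 + 821*(-810)) = sqrt(2044/633 - 665010) = sqrt(-420949286/633) = I*sqrt(266460898038)/633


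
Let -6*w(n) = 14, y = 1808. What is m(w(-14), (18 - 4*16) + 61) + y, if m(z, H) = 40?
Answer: 1848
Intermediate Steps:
w(n) = -7/3 (w(n) = -1/6*14 = -7/3)
m(w(-14), (18 - 4*16) + 61) + y = 40 + 1808 = 1848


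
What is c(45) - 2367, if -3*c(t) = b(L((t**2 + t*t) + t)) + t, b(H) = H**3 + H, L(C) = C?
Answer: -22889722872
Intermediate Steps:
b(H) = H + H**3
c(t) = -2*t/3 - 2*t**2/3 - (t + 2*t**2)**3/3 (c(t) = -((((t**2 + t*t) + t) + ((t**2 + t*t) + t)**3) + t)/3 = -((((t**2 + t**2) + t) + ((t**2 + t**2) + t)**3) + t)/3 = -(((2*t**2 + t) + (2*t**2 + t)**3) + t)/3 = -(((t + 2*t**2) + (t + 2*t**2)**3) + t)/3 = -((t + (t + 2*t**2)**3 + 2*t**2) + t)/3 = -((t + 2*t**2)**3 + 2*t + 2*t**2)/3 = -2*t/3 - 2*t**2/3 - (t + 2*t**2)**3/3)
c(45) - 2367 = (1/3)*45*(-2 - 2*45 - 1*45**2*(1 + 2*45)**3) - 2367 = (1/3)*45*(-2 - 90 - 1*2025*(1 + 90)**3) - 2367 = (1/3)*45*(-2 - 90 - 1*2025*91**3) - 2367 = (1/3)*45*(-2 - 90 - 1*2025*753571) - 2367 = (1/3)*45*(-2 - 90 - 1525981275) - 2367 = (1/3)*45*(-1525981367) - 2367 = -22889720505 - 2367 = -22889722872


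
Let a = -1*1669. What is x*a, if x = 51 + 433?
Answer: -807796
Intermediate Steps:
x = 484
a = -1669
x*a = 484*(-1669) = -807796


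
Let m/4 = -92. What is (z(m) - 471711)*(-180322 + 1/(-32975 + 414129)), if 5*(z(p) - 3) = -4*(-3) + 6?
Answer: 81051141068937207/952885 ≈ 8.5059e+10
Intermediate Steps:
m = -368 (m = 4*(-92) = -368)
z(p) = 33/5 (z(p) = 3 + (-4*(-3) + 6)/5 = 3 + (12 + 6)/5 = 3 + (⅕)*18 = 3 + 18/5 = 33/5)
(z(m) - 471711)*(-180322 + 1/(-32975 + 414129)) = (33/5 - 471711)*(-180322 + 1/(-32975 + 414129)) = -2358522*(-180322 + 1/381154)/5 = -2358522/5*(-68730451587/381154) = 81051141068937207/952885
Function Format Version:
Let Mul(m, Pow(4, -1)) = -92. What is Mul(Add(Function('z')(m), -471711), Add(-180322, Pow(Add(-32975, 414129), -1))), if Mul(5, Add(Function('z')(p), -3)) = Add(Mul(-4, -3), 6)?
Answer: Rational(81051141068937207, 952885) ≈ 8.5059e+10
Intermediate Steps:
m = -368 (m = Mul(4, -92) = -368)
Function('z')(p) = Rational(33, 5) (Function('z')(p) = Add(3, Mul(Rational(1, 5), Add(Mul(-4, -3), 6))) = Add(3, Mul(Rational(1, 5), Add(12, 6))) = Add(3, Mul(Rational(1, 5), 18)) = Add(3, Rational(18, 5)) = Rational(33, 5))
Mul(Add(Function('z')(m), -471711), Add(-180322, Pow(Add(-32975, 414129), -1))) = Mul(Add(Rational(33, 5), -471711), Add(-180322, Pow(Add(-32975, 414129), -1))) = Mul(Rational(-2358522, 5), Add(-180322, Pow(381154, -1))) = Mul(Rational(-2358522, 5), Add(-180322, Rational(1, 381154))) = Mul(Rational(-2358522, 5), Rational(-68730451587, 381154)) = Rational(81051141068937207, 952885)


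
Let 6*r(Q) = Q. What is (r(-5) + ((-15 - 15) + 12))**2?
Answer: 12769/36 ≈ 354.69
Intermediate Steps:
r(Q) = Q/6
(r(-5) + ((-15 - 15) + 12))**2 = ((1/6)*(-5) + ((-15 - 15) + 12))**2 = (-5/6 + (-30 + 12))**2 = (-5/6 - 18)**2 = (-113/6)**2 = 12769/36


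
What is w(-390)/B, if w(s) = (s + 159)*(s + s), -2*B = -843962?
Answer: 25740/60283 ≈ 0.42699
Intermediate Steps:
B = 421981 (B = -1/2*(-843962) = 421981)
w(s) = 2*s*(159 + s) (w(s) = (159 + s)*(2*s) = 2*s*(159 + s))
w(-390)/B = (2*(-390)*(159 - 390))/421981 = (2*(-390)*(-231))*(1/421981) = 180180*(1/421981) = 25740/60283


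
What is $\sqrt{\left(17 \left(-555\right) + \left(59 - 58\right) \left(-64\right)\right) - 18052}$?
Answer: $i \sqrt{27551} \approx 165.98 i$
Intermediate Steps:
$\sqrt{\left(17 \left(-555\right) + \left(59 - 58\right) \left(-64\right)\right) - 18052} = \sqrt{\left(-9435 + 1 \left(-64\right)\right) - 18052} = \sqrt{\left(-9435 - 64\right) - 18052} = \sqrt{-9499 - 18052} = \sqrt{-27551} = i \sqrt{27551}$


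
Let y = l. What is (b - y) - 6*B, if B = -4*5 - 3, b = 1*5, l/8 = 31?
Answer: -105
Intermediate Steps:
l = 248 (l = 8*31 = 248)
b = 5
y = 248
B = -23 (B = -20 - 3 = -23)
(b - y) - 6*B = (5 - 1*248) - 6*(-23) = (5 - 248) + 138 = -243 + 138 = -105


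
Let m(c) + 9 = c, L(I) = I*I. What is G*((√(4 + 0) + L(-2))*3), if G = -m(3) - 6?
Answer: 0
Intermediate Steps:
L(I) = I²
m(c) = -9 + c
G = 0 (G = -(-9 + 3) - 6 = -1*(-6) - 6 = 6 - 6 = 0)
G*((√(4 + 0) + L(-2))*3) = 0*((√(4 + 0) + (-2)²)*3) = 0*((√4 + 4)*3) = 0*((2 + 4)*3) = 0*(6*3) = 0*18 = 0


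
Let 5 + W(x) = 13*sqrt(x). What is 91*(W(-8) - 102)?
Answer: -9737 + 2366*I*sqrt(2) ≈ -9737.0 + 3346.0*I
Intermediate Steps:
W(x) = -5 + 13*sqrt(x)
91*(W(-8) - 102) = 91*((-5 + 13*sqrt(-8)) - 102) = 91*((-5 + 13*(2*I*sqrt(2))) - 102) = 91*((-5 + 26*I*sqrt(2)) - 102) = 91*(-107 + 26*I*sqrt(2)) = -9737 + 2366*I*sqrt(2)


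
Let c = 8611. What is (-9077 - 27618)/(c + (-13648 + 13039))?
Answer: -36695/8002 ≈ -4.5857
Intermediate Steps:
(-9077 - 27618)/(c + (-13648 + 13039)) = (-9077 - 27618)/(8611 + (-13648 + 13039)) = -36695/(8611 - 609) = -36695/8002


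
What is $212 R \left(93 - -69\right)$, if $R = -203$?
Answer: $-6971832$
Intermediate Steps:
$212 R \left(93 - -69\right) = 212 \left(-203\right) \left(93 - -69\right) = - 43036 \left(93 + 69\right) = \left(-43036\right) 162 = -6971832$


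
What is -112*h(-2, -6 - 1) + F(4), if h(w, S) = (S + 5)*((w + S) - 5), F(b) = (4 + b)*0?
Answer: -3136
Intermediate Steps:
F(b) = 0
h(w, S) = (5 + S)*(-5 + S + w) (h(w, S) = (5 + S)*((S + w) - 5) = (5 + S)*(-5 + S + w))
-112*h(-2, -6 - 1) + F(4) = -112*(-25 + (-6 - 1)² + 5*(-2) + (-6 - 1)*(-2)) + 0 = -112*(-25 + (-7)² - 10 - 7*(-2)) + 0 = -112*(-25 + 49 - 10 + 14) + 0 = -112*28 + 0 = -3136 + 0 = -3136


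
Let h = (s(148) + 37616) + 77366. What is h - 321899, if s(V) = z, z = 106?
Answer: -206811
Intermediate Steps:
s(V) = 106
h = 115088 (h = (106 + 37616) + 77366 = 37722 + 77366 = 115088)
h - 321899 = 115088 - 321899 = -206811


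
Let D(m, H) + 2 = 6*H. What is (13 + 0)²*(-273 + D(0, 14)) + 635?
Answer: -31644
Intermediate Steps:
D(m, H) = -2 + 6*H
(13 + 0)²*(-273 + D(0, 14)) + 635 = (13 + 0)²*(-273 + (-2 + 6*14)) + 635 = 13²*(-273 + (-2 + 84)) + 635 = 169*(-273 + 82) + 635 = 169*(-191) + 635 = -32279 + 635 = -31644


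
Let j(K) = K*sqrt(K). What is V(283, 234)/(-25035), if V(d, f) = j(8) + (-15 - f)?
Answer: 83/8345 - 16*sqrt(2)/25035 ≈ 0.0090422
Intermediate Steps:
j(K) = K**(3/2)
V(d, f) = -15 - f + 16*sqrt(2) (V(d, f) = 8**(3/2) + (-15 - f) = 16*sqrt(2) + (-15 - f) = -15 - f + 16*sqrt(2))
V(283, 234)/(-25035) = (-15 - 1*234 + 16*sqrt(2))/(-25035) = (-15 - 234 + 16*sqrt(2))*(-1/25035) = (-249 + 16*sqrt(2))*(-1/25035) = 83/8345 - 16*sqrt(2)/25035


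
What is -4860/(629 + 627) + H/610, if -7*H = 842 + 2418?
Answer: -621169/134078 ≈ -4.6329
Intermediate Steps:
H = -3260/7 (H = -(842 + 2418)/7 = -⅐*3260 = -3260/7 ≈ -465.71)
-4860/(629 + 627) + H/610 = -4860/(629 + 627) - 3260/7/610 = -4860/1256 - 3260/7*1/610 = -4860*1/1256 - 326/427 = -1215/314 - 326/427 = -621169/134078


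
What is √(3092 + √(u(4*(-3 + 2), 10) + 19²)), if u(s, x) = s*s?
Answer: √(3092 + √377) ≈ 55.780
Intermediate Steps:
u(s, x) = s²
√(3092 + √(u(4*(-3 + 2), 10) + 19²)) = √(3092 + √((4*(-3 + 2))² + 19²)) = √(3092 + √((4*(-1))² + 361)) = √(3092 + √((-4)² + 361)) = √(3092 + √(16 + 361)) = √(3092 + √377)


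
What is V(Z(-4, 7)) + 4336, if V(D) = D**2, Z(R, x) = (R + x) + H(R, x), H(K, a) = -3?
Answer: 4336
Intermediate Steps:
Z(R, x) = -3 + R + x (Z(R, x) = (R + x) - 3 = -3 + R + x)
V(Z(-4, 7)) + 4336 = (-3 - 4 + 7)**2 + 4336 = 0**2 + 4336 = 0 + 4336 = 4336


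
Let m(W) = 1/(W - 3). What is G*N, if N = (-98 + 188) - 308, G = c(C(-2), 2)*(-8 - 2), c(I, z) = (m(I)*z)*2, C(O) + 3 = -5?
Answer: -8720/11 ≈ -792.73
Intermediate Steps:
C(O) = -8 (C(O) = -3 - 5 = -8)
m(W) = 1/(-3 + W)
c(I, z) = 2*z/(-3 + I) (c(I, z) = (z/(-3 + I))*2 = 2*z/(-3 + I))
G = 40/11 (G = (2*2/(-3 - 8))*(-8 - 2) = (2*2/(-11))*(-10) = (2*2*(-1/11))*(-10) = -4/11*(-10) = 40/11 ≈ 3.6364)
N = -218 (N = 90 - 308 = -218)
G*N = (40/11)*(-218) = -8720/11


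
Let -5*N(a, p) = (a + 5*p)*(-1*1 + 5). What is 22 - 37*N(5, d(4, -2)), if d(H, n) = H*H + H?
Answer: 3130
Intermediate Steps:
d(H, n) = H + H² (d(H, n) = H² + H = H + H²)
N(a, p) = -4*p - 4*a/5 (N(a, p) = -(a + 5*p)*(-1*1 + 5)/5 = -(a + 5*p)*(-1 + 5)/5 = -(a + 5*p)*4/5 = -(4*a + 20*p)/5 = -4*p - 4*a/5)
22 - 37*N(5, d(4, -2)) = 22 - 37*(-16*(1 + 4) - ⅘*5) = 22 - 37*(-16*5 - 4) = 22 - 37*(-4*20 - 4) = 22 - 37*(-80 - 4) = 22 - 37*(-84) = 22 + 3108 = 3130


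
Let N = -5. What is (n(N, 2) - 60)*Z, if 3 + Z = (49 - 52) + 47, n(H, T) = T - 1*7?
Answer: -2665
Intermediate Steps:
n(H, T) = -7 + T (n(H, T) = T - 7 = -7 + T)
Z = 41 (Z = -3 + ((49 - 52) + 47) = -3 + (-3 + 47) = -3 + 44 = 41)
(n(N, 2) - 60)*Z = ((-7 + 2) - 60)*41 = (-5 - 60)*41 = -65*41 = -2665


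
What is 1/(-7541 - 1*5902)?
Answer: -1/13443 ≈ -7.4388e-5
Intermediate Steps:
1/(-7541 - 1*5902) = 1/(-7541 - 5902) = 1/(-13443) = -1/13443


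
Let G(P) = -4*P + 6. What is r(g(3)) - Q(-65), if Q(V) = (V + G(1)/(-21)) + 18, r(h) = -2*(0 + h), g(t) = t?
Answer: 863/21 ≈ 41.095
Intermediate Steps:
G(P) = 6 - 4*P
r(h) = -2*h
Q(V) = 376/21 + V (Q(V) = (V + (6 - 4*1)/(-21)) + 18 = (V + (6 - 4)*(-1/21)) + 18 = (V + 2*(-1/21)) + 18 = (V - 2/21) + 18 = (-2/21 + V) + 18 = 376/21 + V)
r(g(3)) - Q(-65) = -2*3 - (376/21 - 65) = -6 - 1*(-989/21) = -6 + 989/21 = 863/21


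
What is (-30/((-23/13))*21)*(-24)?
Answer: -196560/23 ≈ -8546.1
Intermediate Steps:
(-30/((-23/13))*21)*(-24) = (-30/((-23*1/13))*21)*(-24) = (-30/(-23/13)*21)*(-24) = (-30*(-13/23)*21)*(-24) = ((390/23)*21)*(-24) = (8190/23)*(-24) = -196560/23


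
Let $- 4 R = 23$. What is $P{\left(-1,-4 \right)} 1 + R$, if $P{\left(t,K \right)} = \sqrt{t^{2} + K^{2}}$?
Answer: $- \frac{23}{4} + \sqrt{17} \approx -1.6269$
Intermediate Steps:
$R = - \frac{23}{4}$ ($R = \left(- \frac{1}{4}\right) 23 = - \frac{23}{4} \approx -5.75$)
$P{\left(t,K \right)} = \sqrt{K^{2} + t^{2}}$
$P{\left(-1,-4 \right)} 1 + R = \sqrt{\left(-4\right)^{2} + \left(-1\right)^{2}} \cdot 1 - \frac{23}{4} = \sqrt{16 + 1} \cdot 1 - \frac{23}{4} = \sqrt{17} \cdot 1 - \frac{23}{4} = \sqrt{17} - \frac{23}{4} = - \frac{23}{4} + \sqrt{17}$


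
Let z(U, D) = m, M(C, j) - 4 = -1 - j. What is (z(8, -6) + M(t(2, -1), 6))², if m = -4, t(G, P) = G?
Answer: 49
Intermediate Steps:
M(C, j) = 3 - j (M(C, j) = 4 + (-1 - j) = 3 - j)
z(U, D) = -4
(z(8, -6) + M(t(2, -1), 6))² = (-4 + (3 - 1*6))² = (-4 + (3 - 6))² = (-4 - 3)² = (-7)² = 49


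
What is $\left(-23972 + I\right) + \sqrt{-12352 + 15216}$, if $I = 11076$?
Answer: $-12896 + 4 \sqrt{179} \approx -12842.0$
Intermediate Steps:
$\left(-23972 + I\right) + \sqrt{-12352 + 15216} = \left(-23972 + 11076\right) + \sqrt{-12352 + 15216} = -12896 + \sqrt{2864} = -12896 + 4 \sqrt{179}$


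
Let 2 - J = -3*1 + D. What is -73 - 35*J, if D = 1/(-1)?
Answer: -283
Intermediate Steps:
D = -1 (D = 1*(-1) = -1)
J = 6 (J = 2 - (-3*1 - 1) = 2 - (-3 - 1) = 2 - 1*(-4) = 2 + 4 = 6)
-73 - 35*J = -73 - 35*6 = -73 - 210 = -283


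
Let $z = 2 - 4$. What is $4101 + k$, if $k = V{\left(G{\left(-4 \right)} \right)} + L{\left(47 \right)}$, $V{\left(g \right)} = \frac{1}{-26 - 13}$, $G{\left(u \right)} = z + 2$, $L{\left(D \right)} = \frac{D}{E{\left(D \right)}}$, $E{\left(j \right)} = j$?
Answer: $\frac{159977}{39} \approx 4102.0$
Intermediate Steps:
$z = -2$
$L{\left(D \right)} = 1$ ($L{\left(D \right)} = \frac{D}{D} = 1$)
$G{\left(u \right)} = 0$ ($G{\left(u \right)} = -2 + 2 = 0$)
$V{\left(g \right)} = - \frac{1}{39}$ ($V{\left(g \right)} = \frac{1}{-39} = - \frac{1}{39}$)
$k = \frac{38}{39}$ ($k = - \frac{1}{39} + 1 = \frac{38}{39} \approx 0.97436$)
$4101 + k = 4101 + \frac{38}{39} = \frac{159977}{39}$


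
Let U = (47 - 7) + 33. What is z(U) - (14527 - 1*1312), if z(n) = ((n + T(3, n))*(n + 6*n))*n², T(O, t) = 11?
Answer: 228728781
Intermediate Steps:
U = 73 (U = 40 + 33 = 73)
z(n) = 7*n³*(11 + n) (z(n) = ((n + 11)*(n + 6*n))*n² = ((11 + n)*(7*n))*n² = (7*n*(11 + n))*n² = 7*n³*(11 + n))
z(U) - (14527 - 1*1312) = 7*73³*(11 + 73) - (14527 - 1*1312) = 7*389017*84 - (14527 - 1312) = 228741996 - 1*13215 = 228741996 - 13215 = 228728781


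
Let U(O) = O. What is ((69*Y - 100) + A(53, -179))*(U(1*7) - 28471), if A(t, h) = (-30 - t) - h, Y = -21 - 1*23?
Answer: 86530560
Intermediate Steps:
Y = -44 (Y = -21 - 23 = -44)
A(t, h) = -30 - h - t
((69*Y - 100) + A(53, -179))*(U(1*7) - 28471) = ((69*(-44) - 100) + (-30 - 1*(-179) - 1*53))*(1*7 - 28471) = ((-3036 - 100) + (-30 + 179 - 53))*(7 - 28471) = (-3136 + 96)*(-28464) = -3040*(-28464) = 86530560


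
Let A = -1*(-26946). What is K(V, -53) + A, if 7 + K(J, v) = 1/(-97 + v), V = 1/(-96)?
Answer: 4040849/150 ≈ 26939.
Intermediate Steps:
V = -1/96 ≈ -0.010417
A = 26946
K(J, v) = -7 + 1/(-97 + v)
K(V, -53) + A = (680 - 7*(-53))/(-97 - 53) + 26946 = (680 + 371)/(-150) + 26946 = -1/150*1051 + 26946 = -1051/150 + 26946 = 4040849/150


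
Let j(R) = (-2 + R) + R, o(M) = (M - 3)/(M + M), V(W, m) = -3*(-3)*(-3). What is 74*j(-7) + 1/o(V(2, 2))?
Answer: -5911/5 ≈ -1182.2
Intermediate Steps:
V(W, m) = -27 (V(W, m) = 9*(-3) = -27)
o(M) = (-3 + M)/(2*M) (o(M) = (-3 + M)/((2*M)) = (-3 + M)*(1/(2*M)) = (-3 + M)/(2*M))
j(R) = -2 + 2*R
74*j(-7) + 1/o(V(2, 2)) = 74*(-2 + 2*(-7)) + 1/((½)*(-3 - 27)/(-27)) = 74*(-2 - 14) + 1/((½)*(-1/27)*(-30)) = 74*(-16) + 1/(5/9) = -1184 + 9/5 = -5911/5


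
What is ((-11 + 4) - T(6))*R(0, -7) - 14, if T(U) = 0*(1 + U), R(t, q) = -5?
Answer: 21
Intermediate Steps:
T(U) = 0
((-11 + 4) - T(6))*R(0, -7) - 14 = ((-11 + 4) - 1*0)*(-5) - 14 = (-7 + 0)*(-5) - 14 = -7*(-5) - 14 = 35 - 14 = 21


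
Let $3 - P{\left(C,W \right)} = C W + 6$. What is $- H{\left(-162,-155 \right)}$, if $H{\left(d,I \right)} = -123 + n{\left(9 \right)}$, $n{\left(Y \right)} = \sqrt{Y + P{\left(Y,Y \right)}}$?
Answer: $123 - 5 i \sqrt{3} \approx 123.0 - 8.6602 i$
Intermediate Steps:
$P{\left(C,W \right)} = -3 - C W$ ($P{\left(C,W \right)} = 3 - \left(C W + 6\right) = 3 - \left(6 + C W\right) = -3 - C W$)
$n{\left(Y \right)} = \sqrt{-3 + Y - Y^{2}}$ ($n{\left(Y \right)} = \sqrt{Y - \left(3 + Y Y\right)} = \sqrt{Y - \left(3 + Y^{2}\right)} = \sqrt{-3 + Y - Y^{2}}$)
$H{\left(d,I \right)} = -123 + 5 i \sqrt{3}$ ($H{\left(d,I \right)} = -123 + \sqrt{-3 + 9 - 9^{2}} = -123 + \sqrt{-3 + 9 - 81} = -123 + \sqrt{-75} = -123 + 5 i \sqrt{3}$)
$- H{\left(-162,-155 \right)} = - (-123 + 5 i \sqrt{3}) = 123 - 5 i \sqrt{3}$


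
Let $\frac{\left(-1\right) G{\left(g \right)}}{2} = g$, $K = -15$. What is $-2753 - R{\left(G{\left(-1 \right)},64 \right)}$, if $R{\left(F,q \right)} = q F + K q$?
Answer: $-1921$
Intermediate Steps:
$G{\left(g \right)} = - 2 g$
$R{\left(F,q \right)} = - 15 q + F q$ ($R{\left(F,q \right)} = q F - 15 q = F q - 15 q = - 15 q + F q$)
$-2753 - R{\left(G{\left(-1 \right)},64 \right)} = -2753 - 64 \left(-15 - -2\right) = -2753 - 64 \left(-15 + 2\right) = -2753 - 64 \left(-13\right) = -2753 - -832 = -2753 + 832 = -1921$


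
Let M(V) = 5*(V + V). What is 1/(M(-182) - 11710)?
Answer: -1/13530 ≈ -7.3910e-5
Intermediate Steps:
M(V) = 10*V (M(V) = 5*(2*V) = 10*V)
1/(M(-182) - 11710) = 1/(10*(-182) - 11710) = 1/(-1820 - 11710) = 1/(-13530) = -1/13530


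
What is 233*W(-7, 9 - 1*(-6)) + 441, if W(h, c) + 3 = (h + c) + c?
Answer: 5101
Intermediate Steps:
W(h, c) = -3 + h + 2*c (W(h, c) = -3 + ((h + c) + c) = -3 + ((c + h) + c) = -3 + (h + 2*c) = -3 + h + 2*c)
233*W(-7, 9 - 1*(-6)) + 441 = 233*(-3 - 7 + 2*(9 - 1*(-6))) + 441 = 233*(-3 - 7 + 2*(9 + 6)) + 441 = 233*(-3 - 7 + 2*15) + 441 = 233*(-3 - 7 + 30) + 441 = 233*20 + 441 = 4660 + 441 = 5101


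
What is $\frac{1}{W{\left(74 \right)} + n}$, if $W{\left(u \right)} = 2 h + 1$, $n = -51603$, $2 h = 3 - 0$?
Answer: $- \frac{1}{51599} \approx -1.938 \cdot 10^{-5}$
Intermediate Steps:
$h = \frac{3}{2}$ ($h = \frac{3 - 0}{2} = \frac{3 + 0}{2} = \frac{1}{2} \cdot 3 = \frac{3}{2} \approx 1.5$)
$W{\left(u \right)} = 4$ ($W{\left(u \right)} = 2 \cdot \frac{3}{2} + 1 = 3 + 1 = 4$)
$\frac{1}{W{\left(74 \right)} + n} = \frac{1}{4 - 51603} = \frac{1}{-51599} = - \frac{1}{51599}$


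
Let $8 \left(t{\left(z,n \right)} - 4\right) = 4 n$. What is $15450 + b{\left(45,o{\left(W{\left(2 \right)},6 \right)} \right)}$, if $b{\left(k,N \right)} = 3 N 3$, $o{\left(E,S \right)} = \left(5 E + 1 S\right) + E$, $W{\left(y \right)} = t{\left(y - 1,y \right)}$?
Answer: $15774$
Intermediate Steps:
$t{\left(z,n \right)} = 4 + \frac{n}{2}$ ($t{\left(z,n \right)} = 4 + \frac{4 n}{8} = 4 + \frac{n}{2}$)
$W{\left(y \right)} = 4 + \frac{y}{2}$
$o{\left(E,S \right)} = S + 6 E$ ($o{\left(E,S \right)} = \left(5 E + S\right) + E = \left(S + 5 E\right) + E = S + 6 E$)
$b{\left(k,N \right)} = 9 N$
$15450 + b{\left(45,o{\left(W{\left(2 \right)},6 \right)} \right)} = 15450 + 9 \left(6 + 6 \left(4 + \frac{1}{2} \cdot 2\right)\right) = 15450 + 9 \left(6 + 6 \left(4 + 1\right)\right) = 15450 + 9 \left(6 + 6 \cdot 5\right) = 15450 + 9 \left(6 + 30\right) = 15450 + 9 \cdot 36 = 15450 + 324 = 15774$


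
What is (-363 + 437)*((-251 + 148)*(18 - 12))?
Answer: -45732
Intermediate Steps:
(-363 + 437)*((-251 + 148)*(18 - 12)) = 74*(-103*6) = 74*(-618) = -45732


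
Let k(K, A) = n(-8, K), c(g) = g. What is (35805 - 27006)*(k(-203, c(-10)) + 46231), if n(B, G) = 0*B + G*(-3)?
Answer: 412145160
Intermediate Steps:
n(B, G) = -3*G (n(B, G) = 0 - 3*G = -3*G)
k(K, A) = -3*K
(35805 - 27006)*(k(-203, c(-10)) + 46231) = (35805 - 27006)*(-3*(-203) + 46231) = 8799*(609 + 46231) = 8799*46840 = 412145160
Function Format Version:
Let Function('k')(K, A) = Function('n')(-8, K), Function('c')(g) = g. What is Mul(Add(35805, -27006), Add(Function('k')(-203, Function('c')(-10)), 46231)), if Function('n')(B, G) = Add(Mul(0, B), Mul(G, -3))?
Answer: 412145160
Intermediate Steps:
Function('n')(B, G) = Mul(-3, G) (Function('n')(B, G) = Add(0, Mul(-3, G)) = Mul(-3, G))
Function('k')(K, A) = Mul(-3, K)
Mul(Add(35805, -27006), Add(Function('k')(-203, Function('c')(-10)), 46231)) = Mul(Add(35805, -27006), Add(Mul(-3, -203), 46231)) = Mul(8799, Add(609, 46231)) = Mul(8799, 46840) = 412145160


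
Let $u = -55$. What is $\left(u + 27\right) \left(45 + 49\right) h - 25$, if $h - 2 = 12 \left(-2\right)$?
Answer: $57879$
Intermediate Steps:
$h = -22$ ($h = 2 + 12 \left(-2\right) = 2 - 24 = -22$)
$\left(u + 27\right) \left(45 + 49\right) h - 25 = \left(-55 + 27\right) \left(45 + 49\right) \left(-22\right) - 25 = \left(-28\right) 94 \left(-22\right) - 25 = \left(-2632\right) \left(-22\right) - 25 = 57904 - 25 = 57879$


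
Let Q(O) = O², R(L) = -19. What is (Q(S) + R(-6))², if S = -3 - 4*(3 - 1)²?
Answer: 116964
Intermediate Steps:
S = -19 (S = -3 - 4*2² = -3 - 4*4 = -3 - 16 = -19)
(Q(S) + R(-6))² = ((-19)² - 19)² = (361 - 19)² = 342² = 116964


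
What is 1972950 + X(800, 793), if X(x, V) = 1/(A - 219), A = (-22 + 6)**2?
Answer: 72999151/37 ≈ 1.9730e+6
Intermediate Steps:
A = 256 (A = (-16)**2 = 256)
X(x, V) = 1/37 (X(x, V) = 1/(256 - 219) = 1/37)
1972950 + X(800, 793) = 1972950 + 1/37 = 72999151/37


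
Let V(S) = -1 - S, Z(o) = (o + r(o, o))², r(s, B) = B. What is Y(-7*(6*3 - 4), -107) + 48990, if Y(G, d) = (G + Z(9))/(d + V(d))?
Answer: 48764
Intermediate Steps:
Z(o) = 4*o² (Z(o) = (o + o)² = (2*o)² = 4*o²)
Y(G, d) = -324 - G (Y(G, d) = (G + 4*9²)/(d + (-1 - d)) = (G + 4*81)/(-1) = (G + 324)*(-1) = (324 + G)*(-1) = -324 - G)
Y(-7*(6*3 - 4), -107) + 48990 = (-324 - (-7)*(6*3 - 4)) + 48990 = (-324 - (-7)*(18 - 4)) + 48990 = (-324 - (-7)*14) + 48990 = (-324 - 1*(-98)) + 48990 = (-324 + 98) + 48990 = -226 + 48990 = 48764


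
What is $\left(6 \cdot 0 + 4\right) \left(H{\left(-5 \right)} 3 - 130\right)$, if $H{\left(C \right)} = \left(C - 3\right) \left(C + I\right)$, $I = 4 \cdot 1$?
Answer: $-424$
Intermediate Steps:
$I = 4$
$H{\left(C \right)} = \left(-3 + C\right) \left(4 + C\right)$ ($H{\left(C \right)} = \left(C - 3\right) \left(C + 4\right) = \left(-3 + C\right) \left(4 + C\right)$)
$\left(6 \cdot 0 + 4\right) \left(H{\left(-5 \right)} 3 - 130\right) = \left(6 \cdot 0 + 4\right) \left(\left(-12 - 5 + \left(-5\right)^{2}\right) 3 - 130\right) = \left(0 + 4\right) \left(\left(-12 - 5 + 25\right) 3 - 130\right) = 4 \left(8 \cdot 3 - 130\right) = 4 \left(24 - 130\right) = 4 \left(-106\right) = -424$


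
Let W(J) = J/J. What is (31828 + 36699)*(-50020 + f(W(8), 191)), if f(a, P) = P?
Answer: -3414631883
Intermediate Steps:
W(J) = 1
(31828 + 36699)*(-50020 + f(W(8), 191)) = (31828 + 36699)*(-50020 + 191) = 68527*(-49829) = -3414631883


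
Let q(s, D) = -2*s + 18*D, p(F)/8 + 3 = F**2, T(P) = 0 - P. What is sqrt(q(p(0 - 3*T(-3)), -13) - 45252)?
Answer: I*sqrt(46734) ≈ 216.18*I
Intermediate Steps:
T(P) = -P
p(F) = -24 + 8*F**2
sqrt(q(p(0 - 3*T(-3)), -13) - 45252) = sqrt((-2*(-24 + 8*(0 - (-3)*(-3))**2) + 18*(-13)) - 45252) = sqrt((-2*(-24 + 8*(0 - 3*3)**2) - 234) - 45252) = sqrt((-2*(-24 + 8*(0 - 9)**2) - 234) - 45252) = sqrt((-2*(-24 + 8*(-9)**2) - 234) - 45252) = sqrt((-2*(-24 + 8*81) - 234) - 45252) = sqrt((-2*(-24 + 648) - 234) - 45252) = sqrt((-2*624 - 234) - 45252) = sqrt((-1248 - 234) - 45252) = sqrt(-1482 - 45252) = sqrt(-46734) = I*sqrt(46734)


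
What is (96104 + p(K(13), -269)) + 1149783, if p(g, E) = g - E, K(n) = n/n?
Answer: 1246157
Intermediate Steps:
K(n) = 1
(96104 + p(K(13), -269)) + 1149783 = (96104 + (1 - 1*(-269))) + 1149783 = (96104 + (1 + 269)) + 1149783 = (96104 + 270) + 1149783 = 96374 + 1149783 = 1246157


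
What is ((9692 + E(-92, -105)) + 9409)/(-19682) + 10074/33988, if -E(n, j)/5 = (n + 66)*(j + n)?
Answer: 52438045/83618977 ≈ 0.62711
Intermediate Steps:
E(n, j) = -5*(66 + n)*(j + n) (E(n, j) = -5*(n + 66)*(j + n) = -5*(66 + n)*(j + n))
((9692 + E(-92, -105)) + 9409)/(-19682) + 10074/33988 = ((9692 + (-330*(-105) - 330*(-92) - 5*(-92)² - 5*(-105)*(-92))) + 9409)/(-19682) + 10074/33988 = ((9692 + (34650 + 30360 - 5*8464 - 48300)) + 9409)*(-1/19682) + 10074*(1/33988) = ((9692 + (34650 + 30360 - 42320 - 48300)) + 9409)*(-1/19682) + 5037/16994 = ((9692 - 25610) + 9409)*(-1/19682) + 5037/16994 = (-15918 + 9409)*(-1/19682) + 5037/16994 = -6509*(-1/19682) + 5037/16994 = 6509/19682 + 5037/16994 = 52438045/83618977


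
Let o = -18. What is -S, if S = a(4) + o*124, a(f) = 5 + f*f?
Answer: 2211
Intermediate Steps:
a(f) = 5 + f**2
S = -2211 (S = (5 + 4**2) - 18*124 = (5 + 16) - 2232 = 21 - 2232 = -2211)
-S = -1*(-2211) = 2211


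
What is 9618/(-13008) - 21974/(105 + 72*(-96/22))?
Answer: 520347449/4988568 ≈ 104.31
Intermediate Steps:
9618/(-13008) - 21974/(105 + 72*(-96/22)) = 9618*(-1/13008) - 21974/(105 + 72*(-96*1/22)) = -1603/2168 - 21974/(105 + 72*(-48/11)) = -1603/2168 - 21974/(105 - 3456/11) = -1603/2168 - 21974/(-2301/11) = -1603/2168 - 21974*(-11/2301) = -1603/2168 + 241714/2301 = 520347449/4988568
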